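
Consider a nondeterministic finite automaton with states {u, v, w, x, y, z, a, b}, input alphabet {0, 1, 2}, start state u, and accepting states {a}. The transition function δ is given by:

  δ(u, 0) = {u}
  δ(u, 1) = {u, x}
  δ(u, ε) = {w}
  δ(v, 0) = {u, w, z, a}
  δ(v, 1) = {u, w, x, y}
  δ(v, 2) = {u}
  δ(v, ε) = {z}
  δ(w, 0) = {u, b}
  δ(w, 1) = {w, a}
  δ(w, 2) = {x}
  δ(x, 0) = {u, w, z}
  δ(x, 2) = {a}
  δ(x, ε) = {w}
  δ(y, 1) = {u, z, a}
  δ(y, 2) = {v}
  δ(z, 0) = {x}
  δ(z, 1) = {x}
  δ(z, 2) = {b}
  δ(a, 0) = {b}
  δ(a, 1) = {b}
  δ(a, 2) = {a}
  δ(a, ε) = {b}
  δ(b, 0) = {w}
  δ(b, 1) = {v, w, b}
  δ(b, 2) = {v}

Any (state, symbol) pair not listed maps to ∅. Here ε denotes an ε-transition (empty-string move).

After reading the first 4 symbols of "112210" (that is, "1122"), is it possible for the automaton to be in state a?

Yes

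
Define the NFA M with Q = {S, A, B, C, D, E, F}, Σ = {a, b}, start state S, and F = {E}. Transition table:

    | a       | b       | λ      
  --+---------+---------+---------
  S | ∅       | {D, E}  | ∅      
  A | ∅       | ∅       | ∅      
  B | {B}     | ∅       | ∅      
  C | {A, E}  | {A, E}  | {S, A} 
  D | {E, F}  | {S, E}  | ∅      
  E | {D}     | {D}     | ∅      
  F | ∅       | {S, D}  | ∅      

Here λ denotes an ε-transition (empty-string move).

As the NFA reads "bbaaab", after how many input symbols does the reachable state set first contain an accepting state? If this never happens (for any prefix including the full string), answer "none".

Start in {S}.
Read 'b': {S} → {D, E}.
None of the earlier sets intersect F, but {D, E} does.

1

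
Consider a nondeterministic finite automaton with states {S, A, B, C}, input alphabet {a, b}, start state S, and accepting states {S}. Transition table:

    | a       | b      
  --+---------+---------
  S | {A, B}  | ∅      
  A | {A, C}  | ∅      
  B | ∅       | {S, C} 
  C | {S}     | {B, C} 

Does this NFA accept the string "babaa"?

No

Start in {S}.
Read 'b': {S} → ∅.
The set is empty and remains empty for the remaining 4 symbols.
The final set ∅ contains no accepting state.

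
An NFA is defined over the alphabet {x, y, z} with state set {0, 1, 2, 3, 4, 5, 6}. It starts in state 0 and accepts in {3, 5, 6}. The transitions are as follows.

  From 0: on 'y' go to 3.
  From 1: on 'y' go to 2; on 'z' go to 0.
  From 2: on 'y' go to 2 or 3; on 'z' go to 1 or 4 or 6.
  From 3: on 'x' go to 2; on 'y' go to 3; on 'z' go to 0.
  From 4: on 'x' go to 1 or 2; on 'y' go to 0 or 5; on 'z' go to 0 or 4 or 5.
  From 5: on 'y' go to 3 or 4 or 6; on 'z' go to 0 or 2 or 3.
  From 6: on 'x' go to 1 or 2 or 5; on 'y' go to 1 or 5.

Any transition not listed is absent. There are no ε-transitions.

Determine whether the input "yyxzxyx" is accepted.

Yes

Start in {0}.
Read 'y': {0} → {3}.
Read 'y': {3} → {3}.
Read 'x': {3} → {2}.
Read 'z': {2} → {1, 4, 6}.
Read 'x': {1, 4, 6} → {1, 2, 5}.
Read 'y': {1, 2, 5} → {2, 3, 4, 6}.
Read 'x': {2, 3, 4, 6} → {1, 2, 5}.
The final set {1, 2, 5} contains the accepting state 5.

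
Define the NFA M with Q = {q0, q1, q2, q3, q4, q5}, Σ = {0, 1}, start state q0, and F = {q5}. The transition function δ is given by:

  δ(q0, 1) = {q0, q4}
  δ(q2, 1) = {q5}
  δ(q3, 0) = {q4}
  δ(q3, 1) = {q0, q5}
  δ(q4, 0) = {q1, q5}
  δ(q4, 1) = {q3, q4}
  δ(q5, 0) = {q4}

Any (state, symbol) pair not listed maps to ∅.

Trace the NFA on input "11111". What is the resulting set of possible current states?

{q0, q3, q4, q5}

Start in {q0}.
Read '1': q0→{q0, q4}; now {q0, q4}.
Read '1': q0→{q0, q4}, q4→{q3, q4}; now {q0, q3, q4}.
Read '1': q0→{q0, q4}, q3→{q0, q5}, q4→{q3, q4}; now {q0, q3, q4, q5}.
Read '1': q0→{q0, q4}, q3→{q0, q5}, q4→{q3, q4}, q5→∅; now {q0, q3, q4, q5}.
Read '1': q0→{q0, q4}, q3→{q0, q5}, q4→{q3, q4}, q5→∅; now {q0, q3, q4, q5}.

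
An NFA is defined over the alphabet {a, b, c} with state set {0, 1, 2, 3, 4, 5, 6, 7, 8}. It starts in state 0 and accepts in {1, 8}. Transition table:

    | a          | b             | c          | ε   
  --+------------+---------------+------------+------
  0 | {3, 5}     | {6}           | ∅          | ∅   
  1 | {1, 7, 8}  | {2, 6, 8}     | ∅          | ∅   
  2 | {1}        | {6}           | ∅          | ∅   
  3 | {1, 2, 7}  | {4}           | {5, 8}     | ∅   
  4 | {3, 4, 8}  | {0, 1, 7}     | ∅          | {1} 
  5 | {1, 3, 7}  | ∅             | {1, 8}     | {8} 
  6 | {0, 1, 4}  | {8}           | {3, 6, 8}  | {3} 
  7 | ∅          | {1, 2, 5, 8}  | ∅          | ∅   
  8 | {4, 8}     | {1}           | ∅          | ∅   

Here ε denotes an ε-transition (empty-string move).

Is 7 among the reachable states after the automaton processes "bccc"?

Start in {0}.
Read 'b': {0} → {3, 6}.
Read 'c': {3, 6} → {3, 5, 6, 8}.
Read 'c': {3, 5, 6, 8} → {1, 3, 5, 6, 8}.
Read 'c': {1, 3, 5, 6, 8} → {1, 3, 5, 6, 8}.
State 7 is not in {1, 3, 5, 6, 8}.

No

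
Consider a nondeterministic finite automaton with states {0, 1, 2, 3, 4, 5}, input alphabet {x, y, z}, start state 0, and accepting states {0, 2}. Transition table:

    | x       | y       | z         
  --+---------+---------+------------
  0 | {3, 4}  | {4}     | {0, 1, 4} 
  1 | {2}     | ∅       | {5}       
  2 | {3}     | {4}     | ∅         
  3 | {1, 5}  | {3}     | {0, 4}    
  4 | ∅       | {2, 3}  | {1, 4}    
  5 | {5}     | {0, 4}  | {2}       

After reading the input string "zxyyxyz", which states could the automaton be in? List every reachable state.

{0, 1, 4}

Start in {0}.
Read 'z': {0} → {0, 1, 4}.
Read 'x': {0, 1, 4} → {2, 3, 4}.
Read 'y': {2, 3, 4} → {2, 3, 4}.
Read 'y': {2, 3, 4} → {2, 3, 4}.
Read 'x': {2, 3, 4} → {1, 3, 5}.
Read 'y': {1, 3, 5} → {0, 3, 4}.
Read 'z': {0, 3, 4} → {0, 1, 4}.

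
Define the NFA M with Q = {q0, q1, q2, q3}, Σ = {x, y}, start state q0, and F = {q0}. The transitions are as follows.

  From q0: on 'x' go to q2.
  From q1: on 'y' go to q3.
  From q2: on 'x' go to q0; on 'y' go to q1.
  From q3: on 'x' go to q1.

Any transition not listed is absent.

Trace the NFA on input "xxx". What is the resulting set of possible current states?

Start in {q0}.
Read 'x': q0→{q2}; now {q2}.
Read 'x': q2→{q0}; now {q0}.
Read 'x': q0→{q2}; now {q2}.

{q2}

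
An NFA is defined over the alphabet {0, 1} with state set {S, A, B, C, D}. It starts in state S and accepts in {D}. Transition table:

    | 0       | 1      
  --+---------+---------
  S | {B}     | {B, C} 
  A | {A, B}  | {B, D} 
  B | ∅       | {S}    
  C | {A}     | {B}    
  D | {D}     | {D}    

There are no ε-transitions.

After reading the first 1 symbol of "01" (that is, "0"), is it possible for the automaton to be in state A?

No

Start in {S}.
Read '0': S→{B}; now {B}.
State A is not in {B}.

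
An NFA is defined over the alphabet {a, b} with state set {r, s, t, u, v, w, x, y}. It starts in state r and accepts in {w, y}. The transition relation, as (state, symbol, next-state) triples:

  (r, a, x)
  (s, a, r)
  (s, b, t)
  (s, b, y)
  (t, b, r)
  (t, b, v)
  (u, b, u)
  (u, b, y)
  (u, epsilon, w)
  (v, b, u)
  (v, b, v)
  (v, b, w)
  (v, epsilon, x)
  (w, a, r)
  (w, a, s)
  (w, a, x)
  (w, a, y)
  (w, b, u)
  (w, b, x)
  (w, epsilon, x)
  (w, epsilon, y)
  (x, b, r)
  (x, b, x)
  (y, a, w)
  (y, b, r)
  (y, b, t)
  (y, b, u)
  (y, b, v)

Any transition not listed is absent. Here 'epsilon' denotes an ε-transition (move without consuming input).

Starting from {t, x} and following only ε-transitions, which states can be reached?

{t, x}

Begin with {t, x}.
No ε-moves leave this set, so the closure equals the set itself.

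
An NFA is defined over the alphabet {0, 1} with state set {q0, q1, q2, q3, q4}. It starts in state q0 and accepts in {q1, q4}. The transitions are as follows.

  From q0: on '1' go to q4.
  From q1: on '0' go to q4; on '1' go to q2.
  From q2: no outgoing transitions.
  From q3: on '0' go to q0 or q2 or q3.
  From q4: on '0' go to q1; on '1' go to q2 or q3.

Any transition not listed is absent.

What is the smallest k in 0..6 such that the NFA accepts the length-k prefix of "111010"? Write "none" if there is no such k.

Start in {q0}.
Read '1': {q0} → {q4}.
None of the earlier sets intersect F, but {q4} does.

1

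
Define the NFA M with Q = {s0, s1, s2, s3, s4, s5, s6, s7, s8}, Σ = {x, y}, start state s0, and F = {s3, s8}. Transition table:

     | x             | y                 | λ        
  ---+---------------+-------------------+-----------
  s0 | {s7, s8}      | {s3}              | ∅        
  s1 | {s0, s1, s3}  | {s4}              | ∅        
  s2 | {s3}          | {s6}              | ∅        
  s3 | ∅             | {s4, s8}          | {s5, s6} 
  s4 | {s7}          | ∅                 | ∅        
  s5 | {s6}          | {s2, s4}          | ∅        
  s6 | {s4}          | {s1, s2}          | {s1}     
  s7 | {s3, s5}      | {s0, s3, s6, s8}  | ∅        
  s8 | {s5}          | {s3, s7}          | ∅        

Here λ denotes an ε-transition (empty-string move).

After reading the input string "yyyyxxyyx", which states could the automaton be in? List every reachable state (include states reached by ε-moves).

{s0, s1, s3, s4, s5, s6, s7, s8}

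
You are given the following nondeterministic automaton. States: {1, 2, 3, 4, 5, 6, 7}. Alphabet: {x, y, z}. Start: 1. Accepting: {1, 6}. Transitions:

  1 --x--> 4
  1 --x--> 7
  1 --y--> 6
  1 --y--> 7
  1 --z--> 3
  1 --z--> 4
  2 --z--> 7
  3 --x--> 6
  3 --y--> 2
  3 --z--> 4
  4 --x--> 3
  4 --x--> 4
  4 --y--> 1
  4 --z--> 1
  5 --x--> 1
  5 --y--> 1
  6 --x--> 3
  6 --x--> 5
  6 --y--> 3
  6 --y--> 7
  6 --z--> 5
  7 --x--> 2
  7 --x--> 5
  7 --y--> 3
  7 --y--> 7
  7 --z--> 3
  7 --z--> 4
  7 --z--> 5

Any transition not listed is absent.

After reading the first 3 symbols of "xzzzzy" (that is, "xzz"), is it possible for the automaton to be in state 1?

Yes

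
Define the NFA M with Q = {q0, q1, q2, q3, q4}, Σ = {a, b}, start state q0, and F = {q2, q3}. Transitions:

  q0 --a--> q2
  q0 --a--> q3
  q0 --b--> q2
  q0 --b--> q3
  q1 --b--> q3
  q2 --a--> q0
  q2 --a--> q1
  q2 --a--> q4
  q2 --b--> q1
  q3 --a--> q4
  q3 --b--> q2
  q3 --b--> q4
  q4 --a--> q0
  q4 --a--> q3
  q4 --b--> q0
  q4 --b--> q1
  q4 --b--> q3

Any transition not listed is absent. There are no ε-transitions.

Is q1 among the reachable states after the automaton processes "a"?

Start in {q0}.
Read 'a': {q0} → {q2, q3}.
State q1 is not in {q2, q3}.

No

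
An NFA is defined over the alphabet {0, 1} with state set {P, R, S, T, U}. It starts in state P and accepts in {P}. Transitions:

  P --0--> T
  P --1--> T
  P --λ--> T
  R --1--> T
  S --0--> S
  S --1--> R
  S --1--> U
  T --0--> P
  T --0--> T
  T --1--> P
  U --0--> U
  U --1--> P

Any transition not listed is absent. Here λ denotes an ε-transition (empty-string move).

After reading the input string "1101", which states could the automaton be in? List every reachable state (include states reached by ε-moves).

{P, T}

Start: ε-closure({P}) = {P, T}.
Read '1': P→{T}, T→{P}; now {P, T}.
Read '1': P→{T}, T→{P}; now {P, T}.
Read '0': P→{T}, T→{P, T}; now {P, T}.
Read '1': P→{T}, T→{P}; now {P, T}.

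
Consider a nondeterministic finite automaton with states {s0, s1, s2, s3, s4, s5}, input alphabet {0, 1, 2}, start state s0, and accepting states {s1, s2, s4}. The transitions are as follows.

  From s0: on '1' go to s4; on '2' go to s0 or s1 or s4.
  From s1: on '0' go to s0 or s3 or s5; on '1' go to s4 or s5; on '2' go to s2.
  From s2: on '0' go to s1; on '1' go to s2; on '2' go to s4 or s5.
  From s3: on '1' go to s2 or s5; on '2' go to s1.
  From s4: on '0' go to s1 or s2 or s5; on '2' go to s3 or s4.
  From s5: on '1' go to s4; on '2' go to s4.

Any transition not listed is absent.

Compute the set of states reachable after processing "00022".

Start in {s0}.
Read '0': s0→∅; now ∅.
The set is empty and remains empty for the remaining 4 symbols.

∅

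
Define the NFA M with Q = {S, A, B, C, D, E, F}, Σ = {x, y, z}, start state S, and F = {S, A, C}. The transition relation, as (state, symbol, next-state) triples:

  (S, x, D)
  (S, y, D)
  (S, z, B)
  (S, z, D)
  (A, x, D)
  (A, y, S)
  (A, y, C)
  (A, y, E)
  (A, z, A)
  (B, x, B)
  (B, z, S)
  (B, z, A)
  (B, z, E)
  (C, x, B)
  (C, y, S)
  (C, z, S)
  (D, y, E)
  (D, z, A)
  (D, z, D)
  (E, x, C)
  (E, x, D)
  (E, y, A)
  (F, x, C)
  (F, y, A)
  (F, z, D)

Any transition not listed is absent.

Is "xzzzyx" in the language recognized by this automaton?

Yes

Start in {S}.
Read 'x': S→{D}; now {D}.
Read 'z': D→{A, D}; now {A, D}.
Read 'z': A→{A}, D→{A, D}; now {A, D}.
Read 'z': A→{A}, D→{A, D}; now {A, D}.
Read 'y': A→{S, C, E}, D→{E}; now {S, C, E}.
Read 'x': S→{D}, C→{B}, E→{C, D}; now {B, C, D}.
The final set {B, C, D} contains the accepting state C.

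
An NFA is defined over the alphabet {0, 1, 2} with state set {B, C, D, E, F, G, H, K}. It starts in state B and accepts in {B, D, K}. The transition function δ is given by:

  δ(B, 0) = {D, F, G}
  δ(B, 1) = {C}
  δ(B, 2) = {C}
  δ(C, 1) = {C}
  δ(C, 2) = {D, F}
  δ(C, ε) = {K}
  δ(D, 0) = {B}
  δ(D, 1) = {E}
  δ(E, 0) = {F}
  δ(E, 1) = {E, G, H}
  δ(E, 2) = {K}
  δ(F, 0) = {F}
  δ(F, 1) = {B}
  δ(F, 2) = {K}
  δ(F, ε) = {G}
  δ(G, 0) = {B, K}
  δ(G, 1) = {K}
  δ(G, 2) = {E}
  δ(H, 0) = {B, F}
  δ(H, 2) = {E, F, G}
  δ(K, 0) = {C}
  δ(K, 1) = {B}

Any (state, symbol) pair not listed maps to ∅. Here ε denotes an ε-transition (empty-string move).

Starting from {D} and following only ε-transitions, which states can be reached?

{D}

Begin with {D}.
No ε-moves leave this set, so the closure equals the set itself.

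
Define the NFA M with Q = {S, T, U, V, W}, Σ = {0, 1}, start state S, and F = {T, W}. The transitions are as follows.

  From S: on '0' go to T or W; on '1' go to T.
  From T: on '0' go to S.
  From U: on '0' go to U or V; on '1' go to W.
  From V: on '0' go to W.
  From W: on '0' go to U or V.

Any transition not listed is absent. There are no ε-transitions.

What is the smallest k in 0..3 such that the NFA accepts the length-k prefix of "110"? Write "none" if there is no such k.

1

Start in {S}.
Read '1': S→{T}; now {T}.
None of the earlier sets intersect F, but {T} does.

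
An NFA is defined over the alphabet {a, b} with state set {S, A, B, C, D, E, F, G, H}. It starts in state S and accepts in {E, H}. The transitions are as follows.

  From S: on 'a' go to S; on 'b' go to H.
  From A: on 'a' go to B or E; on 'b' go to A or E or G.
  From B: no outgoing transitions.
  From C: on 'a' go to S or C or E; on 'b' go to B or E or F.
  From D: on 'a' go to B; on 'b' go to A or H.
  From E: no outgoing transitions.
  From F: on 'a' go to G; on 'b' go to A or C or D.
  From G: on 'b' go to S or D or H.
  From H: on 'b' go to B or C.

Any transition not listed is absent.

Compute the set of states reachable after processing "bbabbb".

{A, B, E, F, G, H}

Start in {S}.
Read 'b': {S} → {H}.
Read 'b': {H} → {B, C}.
Read 'a': {B, C} → {S, C, E}.
Read 'b': {S, C, E} → {B, E, F, H}.
Read 'b': {B, E, F, H} → {A, B, C, D}.
Read 'b': {A, B, C, D} → {A, B, E, F, G, H}.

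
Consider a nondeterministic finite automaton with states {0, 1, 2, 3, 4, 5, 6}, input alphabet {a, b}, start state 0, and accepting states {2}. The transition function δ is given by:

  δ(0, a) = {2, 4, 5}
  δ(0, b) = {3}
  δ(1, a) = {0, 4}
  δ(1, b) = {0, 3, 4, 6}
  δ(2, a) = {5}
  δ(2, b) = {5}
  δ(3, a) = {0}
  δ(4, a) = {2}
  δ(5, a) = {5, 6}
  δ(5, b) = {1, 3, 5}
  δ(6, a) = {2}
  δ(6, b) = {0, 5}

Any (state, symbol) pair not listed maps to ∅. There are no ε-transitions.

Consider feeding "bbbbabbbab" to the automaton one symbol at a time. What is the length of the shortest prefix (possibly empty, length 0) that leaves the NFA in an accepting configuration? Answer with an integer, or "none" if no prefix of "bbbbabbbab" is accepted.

none

Start in {0}.
Read 'b': 0→{3}; now {3}.
Read 'b': 3→∅; now ∅.
The set is empty and remains empty for the remaining 8 symbols.
No reachable set along the way intersects F.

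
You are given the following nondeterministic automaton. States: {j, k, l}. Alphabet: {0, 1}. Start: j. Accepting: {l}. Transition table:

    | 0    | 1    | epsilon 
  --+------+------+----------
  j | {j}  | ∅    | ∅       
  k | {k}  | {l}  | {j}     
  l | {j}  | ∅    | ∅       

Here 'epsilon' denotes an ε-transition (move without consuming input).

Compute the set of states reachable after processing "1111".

∅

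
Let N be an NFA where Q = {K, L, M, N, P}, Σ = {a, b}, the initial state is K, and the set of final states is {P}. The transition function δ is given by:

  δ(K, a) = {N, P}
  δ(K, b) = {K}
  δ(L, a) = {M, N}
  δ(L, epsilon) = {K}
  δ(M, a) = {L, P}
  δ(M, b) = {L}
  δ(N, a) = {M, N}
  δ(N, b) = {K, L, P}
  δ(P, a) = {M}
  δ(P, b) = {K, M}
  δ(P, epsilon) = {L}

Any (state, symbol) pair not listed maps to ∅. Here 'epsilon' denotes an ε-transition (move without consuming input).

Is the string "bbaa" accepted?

Start in {K}.
Read 'b': K→{K}; now {K}.
Read 'b': K→{K}; now {K}.
Read 'a': K→{N, P}; union {N, P}; ε-closure = {K, L, N, P}.
Read 'a': K→{N, P}, L→{M, N}, N→{M, N}, P→{M}; union {M, N, P}; ε-closure = {K, L, M, N, P}.
The final set {K, L, M, N, P} contains the accepting state P.

Yes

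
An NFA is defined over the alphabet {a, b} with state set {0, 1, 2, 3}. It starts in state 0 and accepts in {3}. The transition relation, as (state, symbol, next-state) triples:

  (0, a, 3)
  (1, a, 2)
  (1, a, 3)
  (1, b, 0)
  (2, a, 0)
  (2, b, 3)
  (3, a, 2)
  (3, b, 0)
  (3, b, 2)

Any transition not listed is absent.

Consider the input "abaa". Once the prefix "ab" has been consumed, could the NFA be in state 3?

Start in {0}.
Read 'a': {0} → {3}.
Read 'b': {3} → {0, 2}.
State 3 is not in {0, 2}.

No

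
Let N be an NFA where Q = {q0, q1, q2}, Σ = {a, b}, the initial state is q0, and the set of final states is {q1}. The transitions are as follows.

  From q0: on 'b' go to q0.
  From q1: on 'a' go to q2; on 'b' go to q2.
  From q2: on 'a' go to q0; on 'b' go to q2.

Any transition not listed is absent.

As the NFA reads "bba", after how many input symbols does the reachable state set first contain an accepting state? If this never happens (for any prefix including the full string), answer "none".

none

Start in {q0}.
Read 'b': q0→{q0}; now {q0}.
Read 'b': q0→{q0}; now {q0}.
Read 'a': q0→∅; now ∅.
No reachable set along the way intersects F.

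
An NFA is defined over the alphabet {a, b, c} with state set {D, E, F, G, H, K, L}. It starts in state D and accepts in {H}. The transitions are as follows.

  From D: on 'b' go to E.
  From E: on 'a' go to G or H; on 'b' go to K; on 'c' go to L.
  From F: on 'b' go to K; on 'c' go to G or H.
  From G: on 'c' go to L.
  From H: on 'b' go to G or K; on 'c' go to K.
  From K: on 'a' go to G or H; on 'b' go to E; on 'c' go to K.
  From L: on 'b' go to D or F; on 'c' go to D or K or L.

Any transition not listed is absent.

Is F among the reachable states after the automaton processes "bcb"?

Yes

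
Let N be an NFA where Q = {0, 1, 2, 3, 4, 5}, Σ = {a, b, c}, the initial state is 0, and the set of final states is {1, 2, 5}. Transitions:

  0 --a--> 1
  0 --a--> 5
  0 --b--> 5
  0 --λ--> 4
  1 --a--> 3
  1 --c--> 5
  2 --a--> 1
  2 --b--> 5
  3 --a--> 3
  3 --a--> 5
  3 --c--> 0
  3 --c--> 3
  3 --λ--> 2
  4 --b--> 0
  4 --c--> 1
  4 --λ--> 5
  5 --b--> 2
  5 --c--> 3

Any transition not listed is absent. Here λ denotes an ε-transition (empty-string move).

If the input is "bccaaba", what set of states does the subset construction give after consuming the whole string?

{1}

Start: ε-closure({0}) = {0, 4, 5}.
Read 'b': {0, 4, 5} → {0, 2, 4, 5}.
Read 'c': {0, 2, 4, 5} → {1, 2, 3}.
Read 'c': {1, 2, 3} → {0, 2, 3, 4, 5}.
Read 'a': {0, 2, 3, 4, 5} → {1, 2, 3, 5}.
Read 'a': {1, 2, 3, 5} → {1, 2, 3, 5}.
Read 'b': {1, 2, 3, 5} → {2, 5}.
Read 'a': {2, 5} → {1}.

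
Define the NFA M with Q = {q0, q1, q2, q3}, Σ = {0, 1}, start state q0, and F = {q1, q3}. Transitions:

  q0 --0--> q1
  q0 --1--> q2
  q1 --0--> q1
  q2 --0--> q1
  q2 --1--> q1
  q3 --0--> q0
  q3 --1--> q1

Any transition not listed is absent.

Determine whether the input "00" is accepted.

Yes

Start in {q0}.
Read '0': {q0} → {q1}.
Read '0': {q1} → {q1}.
The final set {q1} contains the accepting state q1.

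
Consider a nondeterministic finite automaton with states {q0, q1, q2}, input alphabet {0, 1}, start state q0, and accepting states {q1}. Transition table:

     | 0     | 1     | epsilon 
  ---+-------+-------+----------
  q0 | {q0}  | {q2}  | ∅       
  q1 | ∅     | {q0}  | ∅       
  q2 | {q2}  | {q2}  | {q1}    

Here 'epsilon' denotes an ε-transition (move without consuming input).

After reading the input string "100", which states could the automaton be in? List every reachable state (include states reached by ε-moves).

Start in {q0}.
Read '1': q0→{q2}; union {q2}; ε-closure = {q1, q2}.
Read '0': q1→∅, q2→{q2}; union {q2}; ε-closure = {q1, q2}.
Read '0': q1→∅, q2→{q2}; union {q2}; ε-closure = {q1, q2}.

{q1, q2}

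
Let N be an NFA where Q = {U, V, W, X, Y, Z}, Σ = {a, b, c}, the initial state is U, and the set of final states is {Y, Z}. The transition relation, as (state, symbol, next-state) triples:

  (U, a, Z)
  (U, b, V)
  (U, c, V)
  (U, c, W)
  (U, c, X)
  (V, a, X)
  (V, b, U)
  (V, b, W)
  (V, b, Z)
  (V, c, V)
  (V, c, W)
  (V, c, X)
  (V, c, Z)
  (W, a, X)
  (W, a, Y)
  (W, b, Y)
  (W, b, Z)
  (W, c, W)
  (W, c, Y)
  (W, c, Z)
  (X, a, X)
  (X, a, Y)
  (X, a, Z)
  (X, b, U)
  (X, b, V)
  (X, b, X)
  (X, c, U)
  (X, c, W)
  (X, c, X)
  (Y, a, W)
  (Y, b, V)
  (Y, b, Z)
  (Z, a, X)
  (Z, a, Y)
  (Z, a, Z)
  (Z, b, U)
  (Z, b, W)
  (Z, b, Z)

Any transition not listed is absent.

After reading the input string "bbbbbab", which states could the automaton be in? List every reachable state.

{U, V, W, X, Y, Z}

Start in {U}.
Read 'b': {U} → {V}.
Read 'b': {V} → {U, W, Z}.
Read 'b': {U, W, Z} → {U, V, W, Y, Z}.
Read 'b': {U, V, W, Y, Z} → {U, V, W, Y, Z}.
Read 'b': {U, V, W, Y, Z} → {U, V, W, Y, Z}.
Read 'a': {U, V, W, Y, Z} → {W, X, Y, Z}.
Read 'b': {W, X, Y, Z} → {U, V, W, X, Y, Z}.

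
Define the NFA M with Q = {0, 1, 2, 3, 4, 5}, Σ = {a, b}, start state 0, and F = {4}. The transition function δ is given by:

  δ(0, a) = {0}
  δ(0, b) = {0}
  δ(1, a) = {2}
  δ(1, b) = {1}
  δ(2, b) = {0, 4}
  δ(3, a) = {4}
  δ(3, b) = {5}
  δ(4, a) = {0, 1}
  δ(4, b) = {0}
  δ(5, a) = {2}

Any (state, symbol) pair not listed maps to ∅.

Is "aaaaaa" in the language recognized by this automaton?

Start in {0}.
Read 'a': 0→{0}; now {0}.
Read 'a': 0→{0}; now {0}.
Read 'a': 0→{0}; now {0}.
Read 'a': 0→{0}; now {0}.
Read 'a': 0→{0}; now {0}.
Read 'a': 0→{0}; now {0}.
The final set {0} contains no accepting state.

No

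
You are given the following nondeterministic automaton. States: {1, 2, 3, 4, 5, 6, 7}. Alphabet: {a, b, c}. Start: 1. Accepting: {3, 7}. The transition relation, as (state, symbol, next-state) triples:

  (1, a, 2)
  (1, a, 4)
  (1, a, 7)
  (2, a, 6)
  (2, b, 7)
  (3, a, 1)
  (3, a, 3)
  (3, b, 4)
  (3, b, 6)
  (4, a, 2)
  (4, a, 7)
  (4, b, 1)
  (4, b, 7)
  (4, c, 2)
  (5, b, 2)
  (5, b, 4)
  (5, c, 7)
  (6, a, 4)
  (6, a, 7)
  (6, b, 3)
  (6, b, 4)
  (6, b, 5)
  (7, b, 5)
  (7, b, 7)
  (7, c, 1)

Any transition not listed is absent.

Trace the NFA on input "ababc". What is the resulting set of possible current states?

Start in {1}.
Read 'a': 1→{2, 4, 7}; now {2, 4, 7}.
Read 'b': 2→{7}, 4→{1, 7}, 7→{5, 7}; now {1, 5, 7}.
Read 'a': 1→{2, 4, 7}, 5→∅, 7→∅; now {2, 4, 7}.
Read 'b': 2→{7}, 4→{1, 7}, 7→{5, 7}; now {1, 5, 7}.
Read 'c': 1→∅, 5→{7}, 7→{1}; now {1, 7}.

{1, 7}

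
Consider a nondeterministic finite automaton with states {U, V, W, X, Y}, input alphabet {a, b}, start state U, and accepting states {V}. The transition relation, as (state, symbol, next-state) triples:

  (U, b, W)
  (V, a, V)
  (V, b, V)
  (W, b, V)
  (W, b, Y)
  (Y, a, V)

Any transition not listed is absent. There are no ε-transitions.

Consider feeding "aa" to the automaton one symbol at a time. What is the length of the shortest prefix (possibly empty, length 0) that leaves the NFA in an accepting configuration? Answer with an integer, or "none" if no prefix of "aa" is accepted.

none

Start in {U}.
Read 'a': U→∅; now ∅.
The set is empty and remains empty for the remaining 1 symbol.
No reachable set along the way intersects F.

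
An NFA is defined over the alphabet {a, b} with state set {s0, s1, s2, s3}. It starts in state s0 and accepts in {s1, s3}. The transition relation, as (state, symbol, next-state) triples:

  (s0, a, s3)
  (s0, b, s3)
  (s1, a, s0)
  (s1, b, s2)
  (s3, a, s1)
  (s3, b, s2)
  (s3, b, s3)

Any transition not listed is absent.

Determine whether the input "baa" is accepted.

No

Start in {s0}.
Read 'b': s0→{s3}; now {s3}.
Read 'a': s3→{s1}; now {s1}.
Read 'a': s1→{s0}; now {s0}.
The final set {s0} contains no accepting state.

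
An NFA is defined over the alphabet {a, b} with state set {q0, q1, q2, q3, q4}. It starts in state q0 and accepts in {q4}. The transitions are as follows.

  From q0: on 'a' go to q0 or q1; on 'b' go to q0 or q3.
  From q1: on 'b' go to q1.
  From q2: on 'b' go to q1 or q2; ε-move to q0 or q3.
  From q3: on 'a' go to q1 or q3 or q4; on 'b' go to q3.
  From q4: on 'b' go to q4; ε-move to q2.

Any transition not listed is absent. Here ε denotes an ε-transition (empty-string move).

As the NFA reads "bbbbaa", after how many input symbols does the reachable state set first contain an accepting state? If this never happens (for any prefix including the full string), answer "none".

Start in {q0}.
Read 'b': {q0} → {q0, q3}.
Read 'b': {q0, q3} → {q0, q3}.
Read 'b': {q0, q3} → {q0, q3}.
Read 'b': {q0, q3} → {q0, q3}.
Read 'a': {q0, q3} → {q0, q1, q2, q3, q4}.
None of the earlier sets intersect F, but {q0, q1, q2, q3, q4} does.

5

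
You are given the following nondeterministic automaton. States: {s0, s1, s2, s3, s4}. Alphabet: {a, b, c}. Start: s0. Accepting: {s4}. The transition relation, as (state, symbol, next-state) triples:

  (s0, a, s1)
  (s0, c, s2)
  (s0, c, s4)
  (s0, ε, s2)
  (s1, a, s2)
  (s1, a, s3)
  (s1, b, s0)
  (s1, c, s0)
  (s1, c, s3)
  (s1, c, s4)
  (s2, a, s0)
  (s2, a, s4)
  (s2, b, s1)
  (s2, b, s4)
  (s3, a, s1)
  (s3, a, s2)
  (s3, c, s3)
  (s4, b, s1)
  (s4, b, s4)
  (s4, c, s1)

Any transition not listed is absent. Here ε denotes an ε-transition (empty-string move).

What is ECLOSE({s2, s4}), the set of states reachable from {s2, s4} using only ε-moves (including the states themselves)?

{s2, s4}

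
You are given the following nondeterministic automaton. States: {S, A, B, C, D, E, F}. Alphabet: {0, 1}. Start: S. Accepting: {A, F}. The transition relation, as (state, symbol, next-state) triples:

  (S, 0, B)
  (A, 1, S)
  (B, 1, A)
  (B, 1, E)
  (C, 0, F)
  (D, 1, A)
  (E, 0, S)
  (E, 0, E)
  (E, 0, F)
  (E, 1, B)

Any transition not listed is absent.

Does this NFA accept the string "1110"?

No

Start in {S}.
Read '1': {S} → ∅.
The set is empty and remains empty for the remaining 3 symbols.
The final set ∅ contains no accepting state.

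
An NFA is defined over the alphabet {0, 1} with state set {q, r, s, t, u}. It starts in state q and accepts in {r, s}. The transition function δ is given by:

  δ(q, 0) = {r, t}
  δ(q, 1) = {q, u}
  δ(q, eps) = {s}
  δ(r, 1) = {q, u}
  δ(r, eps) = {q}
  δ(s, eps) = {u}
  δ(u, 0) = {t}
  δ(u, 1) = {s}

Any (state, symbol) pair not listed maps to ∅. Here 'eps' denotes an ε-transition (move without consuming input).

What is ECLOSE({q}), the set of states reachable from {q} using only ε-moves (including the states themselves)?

{q, s, u}

Begin with {q}.
ε-move q → s; add s.
ε-move s → u; add u.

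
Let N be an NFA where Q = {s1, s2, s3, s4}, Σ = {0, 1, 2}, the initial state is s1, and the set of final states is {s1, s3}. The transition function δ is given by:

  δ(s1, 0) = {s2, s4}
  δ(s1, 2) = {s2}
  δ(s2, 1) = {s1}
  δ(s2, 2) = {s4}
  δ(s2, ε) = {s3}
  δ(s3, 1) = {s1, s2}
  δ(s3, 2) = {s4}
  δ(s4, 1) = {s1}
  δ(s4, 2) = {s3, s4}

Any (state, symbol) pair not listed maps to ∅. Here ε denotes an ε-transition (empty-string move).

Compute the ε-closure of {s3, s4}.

{s3, s4}

Begin with {s3, s4}.
No ε-moves leave this set, so the closure equals the set itself.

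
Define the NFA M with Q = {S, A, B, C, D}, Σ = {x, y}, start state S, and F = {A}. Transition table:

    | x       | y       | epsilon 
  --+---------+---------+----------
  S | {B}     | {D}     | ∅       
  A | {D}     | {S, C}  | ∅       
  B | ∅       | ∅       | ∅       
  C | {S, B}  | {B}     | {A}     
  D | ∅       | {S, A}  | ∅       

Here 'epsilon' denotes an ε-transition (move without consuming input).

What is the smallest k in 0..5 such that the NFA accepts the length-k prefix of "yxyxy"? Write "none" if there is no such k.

none

Start in {S}.
Read 'y': {S} → {D}.
Read 'x': {D} → ∅.
The set is empty and remains empty for the remaining 3 symbols.
No reachable set along the way intersects F.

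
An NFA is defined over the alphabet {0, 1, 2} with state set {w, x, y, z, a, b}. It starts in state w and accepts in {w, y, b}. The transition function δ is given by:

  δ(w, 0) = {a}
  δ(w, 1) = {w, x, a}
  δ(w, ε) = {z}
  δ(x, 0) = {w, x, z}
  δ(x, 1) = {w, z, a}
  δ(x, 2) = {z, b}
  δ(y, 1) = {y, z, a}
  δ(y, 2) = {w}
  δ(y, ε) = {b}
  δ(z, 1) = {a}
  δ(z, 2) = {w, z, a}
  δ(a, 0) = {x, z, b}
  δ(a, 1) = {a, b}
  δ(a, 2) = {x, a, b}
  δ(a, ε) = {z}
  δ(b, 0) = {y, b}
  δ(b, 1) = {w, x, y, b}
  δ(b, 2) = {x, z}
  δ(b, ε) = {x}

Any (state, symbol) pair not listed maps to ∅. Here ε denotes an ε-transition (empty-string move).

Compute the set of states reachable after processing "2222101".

Start: ε-closure({w}) = {w, z}.
Read '2': w→∅, z→{w, z, a}; now {w, z, a}.
Read '2': w→∅, z→{w, z, a}, a→{x, a, b}; now {w, x, z, a, b}.
Read '2': w→∅, x→{z, b}, z→{w, z, a}, a→{x, a, b}, b→{x, z}; now {w, x, z, a, b}.
Read '2': w→∅, x→{z, b}, z→{w, z, a}, a→{x, a, b}, b→{x, z}; now {w, x, z, a, b}.
Read '1': w→{w, x, a}, x→{w, z, a}, z→{a}, a→{a, b}, b→{w, x, y, b}; now {w, x, y, z, a, b}.
Read '0': w→{a}, x→{w, x, z}, y→∅, z→∅, a→{x, z, b}, b→{y, b}; now {w, x, y, z, a, b}.
Read '1': w→{w, x, a}, x→{w, z, a}, y→{y, z, a}, z→{a}, a→{a, b}, b→{w, x, y, b}; now {w, x, y, z, a, b}.

{w, x, y, z, a, b}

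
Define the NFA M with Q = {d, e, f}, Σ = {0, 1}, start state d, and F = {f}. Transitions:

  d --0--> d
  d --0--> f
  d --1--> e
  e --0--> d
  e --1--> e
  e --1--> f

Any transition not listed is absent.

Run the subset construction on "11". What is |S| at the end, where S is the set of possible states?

2

Start in {d}.
Read '1': d→{e}; now {e}.
Read '1': e→{e, f}; now {e, f}.
That set has 2 states.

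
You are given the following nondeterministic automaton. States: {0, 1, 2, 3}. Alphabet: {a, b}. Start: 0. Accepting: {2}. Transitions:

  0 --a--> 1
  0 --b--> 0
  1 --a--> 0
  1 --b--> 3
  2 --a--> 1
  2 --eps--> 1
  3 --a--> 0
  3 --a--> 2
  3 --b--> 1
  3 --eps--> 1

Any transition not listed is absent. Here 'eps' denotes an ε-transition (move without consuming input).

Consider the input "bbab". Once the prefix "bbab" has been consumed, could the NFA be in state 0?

No

Start in {0}.
Read 'b': {0} → {0}.
Read 'b': {0} → {0}.
Read 'a': {0} → {1}.
Read 'b': {1} → {1, 3}.
State 0 is not in {1, 3}.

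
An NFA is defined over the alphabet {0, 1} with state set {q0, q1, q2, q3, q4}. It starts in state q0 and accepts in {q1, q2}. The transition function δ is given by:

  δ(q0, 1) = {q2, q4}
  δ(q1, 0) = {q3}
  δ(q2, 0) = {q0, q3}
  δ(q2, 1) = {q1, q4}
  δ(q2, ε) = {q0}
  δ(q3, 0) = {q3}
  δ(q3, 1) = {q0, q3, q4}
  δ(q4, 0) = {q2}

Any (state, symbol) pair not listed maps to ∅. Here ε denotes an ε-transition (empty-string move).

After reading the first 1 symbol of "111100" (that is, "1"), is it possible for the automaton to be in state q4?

Yes

Start in {q0}.
Read '1': {q0} → {q0, q2, q4}.
State q4 is in {q0, q2, q4}.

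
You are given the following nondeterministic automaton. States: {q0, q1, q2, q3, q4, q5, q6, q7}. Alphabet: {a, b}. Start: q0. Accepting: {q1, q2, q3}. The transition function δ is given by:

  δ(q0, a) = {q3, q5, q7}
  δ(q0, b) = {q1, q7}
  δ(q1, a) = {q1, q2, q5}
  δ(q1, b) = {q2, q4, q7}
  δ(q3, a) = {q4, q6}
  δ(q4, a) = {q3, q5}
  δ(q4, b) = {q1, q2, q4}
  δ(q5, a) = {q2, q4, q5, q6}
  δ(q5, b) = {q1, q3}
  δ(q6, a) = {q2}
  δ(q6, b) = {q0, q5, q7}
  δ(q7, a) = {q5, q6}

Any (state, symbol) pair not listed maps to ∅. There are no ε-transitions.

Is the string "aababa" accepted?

Start in {q0}.
Read 'a': {q0} → {q3, q5, q7}.
Read 'a': {q3, q5, q7} → {q2, q4, q5, q6}.
Read 'b': {q2, q4, q5, q6} → {q0, q1, q2, q3, q4, q5, q7}.
Read 'a': {q0, q1, q2, q3, q4, q5, q7} → {q1, q2, q3, q4, q5, q6, q7}.
Read 'b': {q1, q2, q3, q4, q5, q6, q7} → {q0, q1, q2, q3, q4, q5, q7}.
Read 'a': {q0, q1, q2, q3, q4, q5, q7} → {q1, q2, q3, q4, q5, q6, q7}.
The final set {q1, q2, q3, q4, q5, q6, q7} contains the accepting states q1, q2, q3.

Yes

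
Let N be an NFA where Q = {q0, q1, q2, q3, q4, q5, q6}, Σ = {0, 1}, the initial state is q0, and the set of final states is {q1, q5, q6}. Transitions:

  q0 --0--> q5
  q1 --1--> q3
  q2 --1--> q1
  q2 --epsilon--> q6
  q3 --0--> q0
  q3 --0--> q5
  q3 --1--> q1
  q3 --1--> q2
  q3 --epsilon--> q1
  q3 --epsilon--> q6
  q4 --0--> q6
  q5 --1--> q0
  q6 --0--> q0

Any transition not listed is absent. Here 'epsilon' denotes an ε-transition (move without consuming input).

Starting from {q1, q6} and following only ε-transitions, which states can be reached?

Begin with {q1, q6}.
No ε-moves leave this set, so the closure equals the set itself.

{q1, q6}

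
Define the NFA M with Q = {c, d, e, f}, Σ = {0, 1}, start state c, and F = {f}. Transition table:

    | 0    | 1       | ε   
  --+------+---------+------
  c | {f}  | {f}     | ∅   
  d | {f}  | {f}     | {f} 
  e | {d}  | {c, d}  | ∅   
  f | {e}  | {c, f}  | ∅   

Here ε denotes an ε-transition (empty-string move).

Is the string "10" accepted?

Start in {c}.
Read '1': c→{f}; now {f}.
Read '0': f→{e}; now {e}.
The final set {e} contains no accepting state.

No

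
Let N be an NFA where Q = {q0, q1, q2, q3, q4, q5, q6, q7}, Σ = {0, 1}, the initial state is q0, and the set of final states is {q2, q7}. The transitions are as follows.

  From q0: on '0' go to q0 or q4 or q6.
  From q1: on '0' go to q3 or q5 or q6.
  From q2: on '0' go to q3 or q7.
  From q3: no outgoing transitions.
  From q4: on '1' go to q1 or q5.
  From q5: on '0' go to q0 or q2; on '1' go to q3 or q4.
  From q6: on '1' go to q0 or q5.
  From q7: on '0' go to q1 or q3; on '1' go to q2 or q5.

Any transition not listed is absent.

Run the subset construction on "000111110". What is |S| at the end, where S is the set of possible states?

Start in {q0}.
Read '0': q0→{q0, q4, q6}; now {q0, q4, q6}.
Read '0': q0→{q0, q4, q6}, q4→∅, q6→∅; now {q0, q4, q6}.
Read '0': q0→{q0, q4, q6}, q4→∅, q6→∅; now {q0, q4, q6}.
Read '1': q0→∅, q4→{q1, q5}, q6→{q0, q5}; now {q0, q1, q5}.
Read '1': q0→∅, q1→∅, q5→{q3, q4}; now {q3, q4}.
Read '1': q3→∅, q4→{q1, q5}; now {q1, q5}.
Read '1': q1→∅, q5→{q3, q4}; now {q3, q4}.
Read '1': q3→∅, q4→{q1, q5}; now {q1, q5}.
Read '0': q1→{q3, q5, q6}, q5→{q0, q2}; now {q0, q2, q3, q5, q6}.
That set has 5 states.

5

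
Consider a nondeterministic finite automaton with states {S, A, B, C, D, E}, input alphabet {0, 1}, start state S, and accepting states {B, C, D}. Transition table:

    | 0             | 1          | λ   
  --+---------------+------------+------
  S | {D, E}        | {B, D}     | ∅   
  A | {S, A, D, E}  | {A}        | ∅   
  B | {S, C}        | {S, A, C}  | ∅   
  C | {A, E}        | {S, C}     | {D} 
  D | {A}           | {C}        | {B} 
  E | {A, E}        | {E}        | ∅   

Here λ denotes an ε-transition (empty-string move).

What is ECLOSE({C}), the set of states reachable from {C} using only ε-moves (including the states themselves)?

{B, C, D}

Begin with {C}.
ε-move C → D; add D.
ε-move D → B; add B.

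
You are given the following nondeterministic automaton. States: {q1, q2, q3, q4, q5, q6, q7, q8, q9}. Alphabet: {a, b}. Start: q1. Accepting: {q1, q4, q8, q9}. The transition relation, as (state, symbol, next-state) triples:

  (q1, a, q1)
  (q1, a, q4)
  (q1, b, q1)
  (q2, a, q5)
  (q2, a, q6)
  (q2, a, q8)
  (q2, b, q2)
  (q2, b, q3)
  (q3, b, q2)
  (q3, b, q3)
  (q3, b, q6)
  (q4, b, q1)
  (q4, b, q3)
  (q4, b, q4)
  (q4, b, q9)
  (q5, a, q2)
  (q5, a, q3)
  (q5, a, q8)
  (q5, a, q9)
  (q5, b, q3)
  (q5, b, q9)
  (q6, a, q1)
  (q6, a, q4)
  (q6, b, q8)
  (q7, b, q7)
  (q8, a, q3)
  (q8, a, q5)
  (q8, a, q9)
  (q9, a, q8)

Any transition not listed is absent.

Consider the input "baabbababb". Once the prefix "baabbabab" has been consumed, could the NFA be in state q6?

Yes

Start in {q1}.
Read 'b': {q1} → {q1}.
Read 'a': {q1} → {q1, q4}.
Read 'a': {q1, q4} → {q1, q4}.
Read 'b': {q1, q4} → {q1, q3, q4, q9}.
Read 'b': {q1, q3, q4, q9} → {q1, q2, q3, q4, q6, q9}.
Read 'a': {q1, q2, q3, q4, q6, q9} → {q1, q4, q5, q6, q8}.
Read 'b': {q1, q4, q5, q6, q8} → {q1, q3, q4, q8, q9}.
Read 'a': {q1, q3, q4, q8, q9} → {q1, q3, q4, q5, q8, q9}.
Read 'b': {q1, q3, q4, q5, q8, q9} → {q1, q2, q3, q4, q6, q9}.
State q6 is in {q1, q2, q3, q4, q6, q9}.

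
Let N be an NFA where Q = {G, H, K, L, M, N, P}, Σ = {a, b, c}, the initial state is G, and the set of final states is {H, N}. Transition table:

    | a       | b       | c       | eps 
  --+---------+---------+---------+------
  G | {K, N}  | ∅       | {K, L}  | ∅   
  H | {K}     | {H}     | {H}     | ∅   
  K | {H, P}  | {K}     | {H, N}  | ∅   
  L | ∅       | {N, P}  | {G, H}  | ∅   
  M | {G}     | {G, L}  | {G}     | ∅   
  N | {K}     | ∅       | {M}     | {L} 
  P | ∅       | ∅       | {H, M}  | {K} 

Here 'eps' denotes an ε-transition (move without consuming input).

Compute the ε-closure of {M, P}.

{K, M, P}

Begin with {M, P}.
ε-move P → K; add K.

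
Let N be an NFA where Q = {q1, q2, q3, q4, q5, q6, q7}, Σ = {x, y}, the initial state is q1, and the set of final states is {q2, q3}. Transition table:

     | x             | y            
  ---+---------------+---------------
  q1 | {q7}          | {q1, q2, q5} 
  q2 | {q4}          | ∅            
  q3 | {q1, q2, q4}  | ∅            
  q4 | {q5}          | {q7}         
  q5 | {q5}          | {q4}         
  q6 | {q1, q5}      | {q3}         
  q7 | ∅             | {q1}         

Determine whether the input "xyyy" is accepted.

Start in {q1}.
Read 'x': q1→{q7}; now {q7}.
Read 'y': q7→{q1}; now {q1}.
Read 'y': q1→{q1, q2, q5}; now {q1, q2, q5}.
Read 'y': q1→{q1, q2, q5}, q2→∅, q5→{q4}; now {q1, q2, q4, q5}.
The final set {q1, q2, q4, q5} contains the accepting state q2.

Yes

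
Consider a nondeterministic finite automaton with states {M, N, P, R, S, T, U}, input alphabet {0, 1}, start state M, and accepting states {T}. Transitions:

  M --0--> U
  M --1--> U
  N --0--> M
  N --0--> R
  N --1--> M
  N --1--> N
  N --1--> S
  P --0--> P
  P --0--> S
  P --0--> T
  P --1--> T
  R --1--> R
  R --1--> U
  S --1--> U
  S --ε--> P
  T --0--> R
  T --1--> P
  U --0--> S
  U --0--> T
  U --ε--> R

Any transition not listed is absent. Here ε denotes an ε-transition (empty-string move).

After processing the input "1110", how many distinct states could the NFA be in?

Start in {M}.
Read '1': {M} → {R, U}.
Read '1': {R, U} → {R, U}.
Read '1': {R, U} → {R, U}.
Read '0': {R, U} → {P, S, T}.
That set has 3 states.

3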